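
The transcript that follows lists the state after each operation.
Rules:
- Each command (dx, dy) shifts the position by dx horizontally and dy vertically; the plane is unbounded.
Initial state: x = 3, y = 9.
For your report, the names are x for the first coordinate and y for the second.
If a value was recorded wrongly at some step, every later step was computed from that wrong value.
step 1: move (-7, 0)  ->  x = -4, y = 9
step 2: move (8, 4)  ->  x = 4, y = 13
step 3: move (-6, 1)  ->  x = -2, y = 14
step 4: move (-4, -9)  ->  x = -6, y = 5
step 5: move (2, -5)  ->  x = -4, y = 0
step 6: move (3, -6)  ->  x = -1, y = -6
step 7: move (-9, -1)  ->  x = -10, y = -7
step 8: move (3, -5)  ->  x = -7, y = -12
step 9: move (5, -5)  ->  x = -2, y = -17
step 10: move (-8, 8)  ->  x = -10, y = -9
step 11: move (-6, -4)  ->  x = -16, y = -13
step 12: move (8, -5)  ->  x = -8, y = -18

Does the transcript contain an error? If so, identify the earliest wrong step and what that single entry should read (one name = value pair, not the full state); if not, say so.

Recomputing the run from the initial state:
step 1: x = -4, y = 9
step 2: x = 4, y = 13
step 3: x = -2, y = 14
step 4: x = -6, y = 5
step 5: x = -4, y = 0
step 6: x = -1, y = -6
step 7: x = -10, y = -7
step 8: x = -7, y = -12
step 9: x = -2, y = -17
step 10: x = -10, y = -9
step 11: x = -16, y = -13
step 12: x = -8, y = -18
This matches the transcript at every step.

no error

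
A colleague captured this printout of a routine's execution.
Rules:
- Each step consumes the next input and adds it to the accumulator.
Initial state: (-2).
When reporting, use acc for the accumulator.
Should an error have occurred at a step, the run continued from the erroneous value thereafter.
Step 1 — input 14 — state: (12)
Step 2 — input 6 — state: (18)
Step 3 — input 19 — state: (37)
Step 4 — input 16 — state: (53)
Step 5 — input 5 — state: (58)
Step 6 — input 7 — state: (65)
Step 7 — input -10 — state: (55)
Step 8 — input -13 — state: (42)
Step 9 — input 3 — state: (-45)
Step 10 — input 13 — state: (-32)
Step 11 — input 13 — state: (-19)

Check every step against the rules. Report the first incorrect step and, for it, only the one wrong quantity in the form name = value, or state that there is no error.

step 9, acc = 45

Step 1: acc = -2 + 14 = 12 — exactly as logged.
Step 2: acc = 12 + 6 = 18 — no discrepancy.
Step 3: acc = 18 + 19 = 37 — verified.
Step 4: acc = 37 + 16 = 53 — exactly as logged.
Step 5: acc = 53 + 5 = 58 — same as recorded.
Step 6: acc = 58 + 7 = 65 — no discrepancy.
Step 7: acc = 65 + -10 = 55 — checks out.
Step 8: acc = 55 + -13 = 42 — confirmed correct.
Step 9: acc = 42 + 3 = 45 — first mismatch against the printout.
Conclusion: step 9 carries the first error; the entry should be acc = 45.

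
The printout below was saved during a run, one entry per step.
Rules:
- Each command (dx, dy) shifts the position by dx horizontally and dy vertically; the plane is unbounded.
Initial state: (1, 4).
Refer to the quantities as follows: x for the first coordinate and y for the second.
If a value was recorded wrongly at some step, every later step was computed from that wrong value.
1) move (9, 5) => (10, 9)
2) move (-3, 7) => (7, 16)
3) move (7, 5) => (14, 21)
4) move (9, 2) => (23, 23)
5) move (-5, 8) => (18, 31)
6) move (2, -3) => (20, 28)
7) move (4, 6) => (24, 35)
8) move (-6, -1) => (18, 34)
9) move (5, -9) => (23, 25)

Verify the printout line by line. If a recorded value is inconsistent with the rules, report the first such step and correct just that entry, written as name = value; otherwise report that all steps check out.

step 7, y = 34

1. x = 1 + (9) = 10, y = 4 + (5) = 9 (checks out)
2. x = 10 + (-3) = 7, y = 9 + (7) = 16 (exactly as logged)
3. x = 7 + (7) = 14, y = 16 + (5) = 21 (checks out)
4. x = 14 + (9) = 23, y = 21 + (2) = 23 (verified)
5. x = 23 + (-5) = 18, y = 23 + (8) = 31 (consistent with the printout)
6. x = 18 + (2) = 20, y = 31 + (-3) = 28 (confirmed correct)
7. x = 20 + (4) = 24, y = 28 + (6) = 34 (first mismatch against the printout)
First deviation found at step 7; the corrected entry is y = 34.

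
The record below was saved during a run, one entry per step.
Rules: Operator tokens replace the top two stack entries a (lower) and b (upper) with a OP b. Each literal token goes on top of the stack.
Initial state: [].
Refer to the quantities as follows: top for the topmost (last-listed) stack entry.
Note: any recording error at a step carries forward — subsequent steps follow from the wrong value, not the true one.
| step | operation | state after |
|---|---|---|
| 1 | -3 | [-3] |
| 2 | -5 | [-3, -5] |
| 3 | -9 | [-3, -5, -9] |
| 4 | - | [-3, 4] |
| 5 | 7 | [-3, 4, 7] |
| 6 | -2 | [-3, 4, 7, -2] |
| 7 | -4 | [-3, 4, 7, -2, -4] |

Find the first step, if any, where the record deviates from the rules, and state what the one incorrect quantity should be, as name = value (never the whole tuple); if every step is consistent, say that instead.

no error

Step 1: push -3: top = -3 — no discrepancy.
Step 2: push -5: top = -5 — in agreement.
Step 3: push -9: top = -9 — checks out.
Step 4: -5 - -9 = 4 — matches.
Step 5: push 7: top = 7 — verified.
Step 6: push -2: top = -2 — checks out.
Step 7: push -4: top = -4 — no discrepancy.
Nothing is out of place; the run is error-free.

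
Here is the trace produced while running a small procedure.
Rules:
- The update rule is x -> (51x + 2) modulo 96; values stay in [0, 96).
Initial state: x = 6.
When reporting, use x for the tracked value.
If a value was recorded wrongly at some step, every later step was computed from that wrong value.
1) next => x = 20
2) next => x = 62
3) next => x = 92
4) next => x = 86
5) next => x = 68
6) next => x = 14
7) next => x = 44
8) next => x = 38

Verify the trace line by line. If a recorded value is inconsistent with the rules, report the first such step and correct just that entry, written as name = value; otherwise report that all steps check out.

step 1: x = (51*6 + 2) mod 96 = 20 -> checks out
step 2: x = (51*20 + 2) mod 96 = 62 -> in agreement
step 3: x = (51*62 + 2) mod 96 = 92 -> verified
step 4: x = (51*92 + 2) mod 96 = 86 -> exactly as logged
step 5: x = (51*86 + 2) mod 96 = 68 -> verified
step 6: x = (51*68 + 2) mod 96 = 14 -> agrees with the trace
step 7: x = (51*14 + 2) mod 96 = 44 -> same as recorded
step 8: x = (51*44 + 2) mod 96 = 38 -> no discrepancy
The recomputation confirms every line.

no error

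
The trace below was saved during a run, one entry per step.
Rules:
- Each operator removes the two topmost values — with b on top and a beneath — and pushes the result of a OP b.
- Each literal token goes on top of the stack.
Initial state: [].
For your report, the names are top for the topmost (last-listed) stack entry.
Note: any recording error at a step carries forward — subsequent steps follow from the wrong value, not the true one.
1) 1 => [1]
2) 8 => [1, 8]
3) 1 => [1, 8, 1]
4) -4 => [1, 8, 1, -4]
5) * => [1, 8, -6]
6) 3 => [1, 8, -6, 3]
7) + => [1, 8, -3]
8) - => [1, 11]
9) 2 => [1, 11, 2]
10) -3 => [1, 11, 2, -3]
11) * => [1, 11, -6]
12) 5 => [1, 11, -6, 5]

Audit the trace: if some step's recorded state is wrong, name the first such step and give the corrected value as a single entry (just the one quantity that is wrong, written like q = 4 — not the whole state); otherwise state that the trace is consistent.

step 5, top = -4

1. push 1: top = 1 (verified)
2. push 8: top = 8 (verified)
3. push 1: top = 1 (same as recorded)
4. push -4: top = -4 (no discrepancy)
5. 1 * -4 = -4 (the trace has a different value)
First deviation found at step 5; the corrected entry is top = -4.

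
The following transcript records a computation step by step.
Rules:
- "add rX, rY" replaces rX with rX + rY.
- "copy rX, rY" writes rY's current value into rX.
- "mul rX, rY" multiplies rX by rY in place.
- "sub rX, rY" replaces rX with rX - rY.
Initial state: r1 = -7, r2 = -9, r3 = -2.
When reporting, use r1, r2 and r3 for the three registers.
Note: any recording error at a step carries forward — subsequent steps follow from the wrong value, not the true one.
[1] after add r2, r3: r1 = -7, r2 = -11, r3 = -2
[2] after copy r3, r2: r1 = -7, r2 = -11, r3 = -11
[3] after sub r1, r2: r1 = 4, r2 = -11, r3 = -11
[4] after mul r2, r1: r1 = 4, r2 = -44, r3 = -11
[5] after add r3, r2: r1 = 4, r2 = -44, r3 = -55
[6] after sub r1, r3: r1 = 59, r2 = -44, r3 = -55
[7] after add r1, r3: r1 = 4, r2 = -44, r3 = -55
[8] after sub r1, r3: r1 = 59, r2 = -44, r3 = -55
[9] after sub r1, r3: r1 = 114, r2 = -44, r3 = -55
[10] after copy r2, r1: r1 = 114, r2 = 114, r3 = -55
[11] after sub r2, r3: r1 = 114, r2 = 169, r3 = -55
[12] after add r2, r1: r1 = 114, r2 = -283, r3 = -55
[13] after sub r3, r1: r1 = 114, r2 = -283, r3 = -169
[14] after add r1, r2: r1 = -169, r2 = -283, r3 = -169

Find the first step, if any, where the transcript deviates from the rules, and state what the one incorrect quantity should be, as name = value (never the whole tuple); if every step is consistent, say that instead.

step 1: r2 = -9 + -2 = -11 -> exactly as logged
step 2: r3 = -11 -> consistent with the transcript
step 3: r1 = -7 - -11 = 4 -> confirmed correct
step 4: r2 = -11 * 4 = -44 -> exactly as logged
step 5: r3 = -11 + -44 = -55 -> consistent with the transcript
step 6: r1 = 4 - -55 = 59 -> confirmed correct
step 7: r1 = 59 + -55 = 4 -> no discrepancy
step 8: r1 = 4 - -55 = 59 -> no discrepancy
step 9: r1 = 59 - -55 = 114 -> checks out
step 10: r2 = 114 -> checks out
step 11: r2 = 114 - -55 = 169 -> same as recorded
step 12: r2 = 169 + 114 = 283 -> the transcript has a different value
So the first discrepancy is step 12, where the right value is r2 = 283.

step 12, r2 = 283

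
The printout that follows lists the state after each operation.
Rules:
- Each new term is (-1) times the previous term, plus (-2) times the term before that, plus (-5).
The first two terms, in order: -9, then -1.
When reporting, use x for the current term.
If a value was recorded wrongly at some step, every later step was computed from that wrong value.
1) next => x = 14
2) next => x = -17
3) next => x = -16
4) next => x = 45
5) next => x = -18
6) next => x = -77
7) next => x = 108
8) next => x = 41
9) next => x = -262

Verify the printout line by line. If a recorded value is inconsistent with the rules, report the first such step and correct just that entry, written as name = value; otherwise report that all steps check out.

no error

1. x = -1*(-1) + (-2)*(-9) + (-5) = 14 (same as recorded)
2. x = -1*(14) + (-2)*(-1) + (-5) = -17 (verified)
3. x = -1*(-17) + (-2)*(14) + (-5) = -16 (agrees with the printout)
4. x = -1*(-16) + (-2)*(-17) + (-5) = 45 (exactly as logged)
5. x = -1*(45) + (-2)*(-16) + (-5) = -18 (confirmed correct)
6. x = -1*(-18) + (-2)*(45) + (-5) = -77 (exactly as logged)
7. x = -1*(-77) + (-2)*(-18) + (-5) = 108 (matches)
8. x = -1*(108) + (-2)*(-77) + (-5) = 41 (matches)
9. x = -1*(41) + (-2)*(108) + (-5) = -262 (consistent with the printout)
Nothing is out of place; the run is error-free.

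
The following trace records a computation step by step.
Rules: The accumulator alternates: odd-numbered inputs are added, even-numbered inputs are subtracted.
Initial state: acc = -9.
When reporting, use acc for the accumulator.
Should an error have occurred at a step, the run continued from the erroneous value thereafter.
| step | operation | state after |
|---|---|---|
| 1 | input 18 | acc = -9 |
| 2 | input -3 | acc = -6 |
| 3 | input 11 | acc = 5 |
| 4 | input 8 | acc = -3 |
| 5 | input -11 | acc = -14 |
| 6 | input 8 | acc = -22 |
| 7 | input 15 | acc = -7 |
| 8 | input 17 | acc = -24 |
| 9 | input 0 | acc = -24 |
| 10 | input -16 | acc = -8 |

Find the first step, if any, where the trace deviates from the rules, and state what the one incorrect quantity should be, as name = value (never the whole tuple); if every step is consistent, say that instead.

step 1, acc = 9

1. acc = -9 + 18 = 9 (not what was recorded)
First incorrect step: 1; the correct value is acc = 9.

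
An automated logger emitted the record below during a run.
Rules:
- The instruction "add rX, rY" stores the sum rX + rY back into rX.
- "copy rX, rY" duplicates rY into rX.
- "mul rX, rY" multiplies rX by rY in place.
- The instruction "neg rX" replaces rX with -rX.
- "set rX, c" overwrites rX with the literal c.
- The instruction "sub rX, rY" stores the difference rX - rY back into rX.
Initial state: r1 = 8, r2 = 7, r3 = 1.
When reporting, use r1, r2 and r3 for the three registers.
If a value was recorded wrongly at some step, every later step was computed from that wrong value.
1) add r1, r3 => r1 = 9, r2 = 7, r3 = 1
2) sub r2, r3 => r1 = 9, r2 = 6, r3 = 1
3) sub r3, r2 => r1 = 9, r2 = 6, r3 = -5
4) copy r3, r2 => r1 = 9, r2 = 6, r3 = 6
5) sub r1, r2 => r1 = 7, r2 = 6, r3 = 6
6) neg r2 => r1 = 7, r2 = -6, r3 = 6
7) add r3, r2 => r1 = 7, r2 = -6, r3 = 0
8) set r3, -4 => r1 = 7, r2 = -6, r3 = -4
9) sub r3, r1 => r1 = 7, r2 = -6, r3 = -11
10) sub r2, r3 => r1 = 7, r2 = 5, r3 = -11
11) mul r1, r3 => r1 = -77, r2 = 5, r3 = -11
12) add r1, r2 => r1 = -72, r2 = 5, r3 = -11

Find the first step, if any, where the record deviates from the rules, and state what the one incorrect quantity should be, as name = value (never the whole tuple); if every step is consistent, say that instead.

Recomputing the run from the initial state:
step 1: r1 = 9, r2 = 7, r3 = 1
step 2: r1 = 9, r2 = 6, r3 = 1
step 3: r1 = 9, r2 = 6, r3 = -5
step 4: r1 = 9, r2 = 6, r3 = 6
step 5: r1 = 3, r2 = 6, r3 = 6
step 6: r1 = 3, r2 = -6, r3 = 6
step 7: r1 = 3, r2 = -6, r3 = 0
step 8: r1 = 3, r2 = -6, r3 = -4
step 9: r1 = 3, r2 = -6, r3 = -7
step 10: r1 = 3, r2 = 1, r3 = -7
step 11: r1 = -21, r2 = 1, r3 = -7
step 12: r1 = -20, r2 = 1, r3 = -7
The first disagreement with the record is at step 5, where the value should be r1 = 3.

step 5, r1 = 3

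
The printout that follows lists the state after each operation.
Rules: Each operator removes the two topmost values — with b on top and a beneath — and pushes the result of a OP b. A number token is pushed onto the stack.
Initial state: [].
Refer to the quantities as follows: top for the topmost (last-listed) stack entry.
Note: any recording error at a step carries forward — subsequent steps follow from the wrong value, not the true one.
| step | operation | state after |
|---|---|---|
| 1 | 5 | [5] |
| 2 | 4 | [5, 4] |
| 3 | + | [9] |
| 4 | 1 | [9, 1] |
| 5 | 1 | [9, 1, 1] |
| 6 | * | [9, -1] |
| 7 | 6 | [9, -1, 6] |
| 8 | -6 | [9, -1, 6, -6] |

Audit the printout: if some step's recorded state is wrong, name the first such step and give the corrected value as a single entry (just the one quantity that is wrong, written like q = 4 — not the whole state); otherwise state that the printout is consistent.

step 1: push 5: top = 5 -> confirmed correct
step 2: push 4: top = 4 -> matches
step 3: 5 + 4 = 9 -> exactly as logged
step 4: push 1: top = 1 -> agrees with the printout
step 5: push 1: top = 1 -> exactly as logged
step 6: 1 * 1 = 1 -> not what was recorded
First incorrect step: 6; the correct value is top = 1.

step 6, top = 1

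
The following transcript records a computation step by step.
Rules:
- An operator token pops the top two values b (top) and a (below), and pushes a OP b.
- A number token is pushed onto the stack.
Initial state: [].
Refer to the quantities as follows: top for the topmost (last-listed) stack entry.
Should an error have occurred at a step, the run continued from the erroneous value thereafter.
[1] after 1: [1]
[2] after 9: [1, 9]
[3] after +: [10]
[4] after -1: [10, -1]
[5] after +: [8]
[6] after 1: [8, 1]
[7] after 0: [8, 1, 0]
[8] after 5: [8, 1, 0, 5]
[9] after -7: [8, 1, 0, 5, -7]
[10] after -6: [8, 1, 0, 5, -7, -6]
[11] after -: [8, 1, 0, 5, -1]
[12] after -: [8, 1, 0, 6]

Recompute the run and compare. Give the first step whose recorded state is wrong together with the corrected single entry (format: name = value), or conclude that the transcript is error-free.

Recomputing the run from the initial state:
step 1: [1]
step 2: [1, 9]
step 3: [10]
step 4: [10, -1]
step 5: [9]
step 6: [9, 1]
step 7: [9, 1, 0]
step 8: [9, 1, 0, 5]
step 9: [9, 1, 0, 5, -7]
step 10: [9, 1, 0, 5, -7, -6]
step 11: [9, 1, 0, 5, -1]
step 12: [9, 1, 0, 6]
The first disagreement with the transcript is at step 5, where the value should be top = 9.

step 5, top = 9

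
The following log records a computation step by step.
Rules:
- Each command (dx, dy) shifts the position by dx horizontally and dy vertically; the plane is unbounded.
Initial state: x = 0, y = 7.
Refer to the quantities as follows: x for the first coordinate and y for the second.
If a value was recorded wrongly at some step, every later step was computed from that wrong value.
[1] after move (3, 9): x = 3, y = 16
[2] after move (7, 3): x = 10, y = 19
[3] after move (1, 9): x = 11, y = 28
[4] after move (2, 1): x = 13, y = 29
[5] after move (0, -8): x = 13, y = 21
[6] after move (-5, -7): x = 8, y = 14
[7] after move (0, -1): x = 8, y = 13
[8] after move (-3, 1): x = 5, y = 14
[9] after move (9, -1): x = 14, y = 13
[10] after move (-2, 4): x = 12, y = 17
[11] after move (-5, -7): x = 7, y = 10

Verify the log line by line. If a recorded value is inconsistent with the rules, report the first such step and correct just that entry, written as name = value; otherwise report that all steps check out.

Step 1: x = 0 + (3) = 3, y = 7 + (9) = 16 — in agreement.
Step 2: x = 3 + (7) = 10, y = 16 + (3) = 19 — verified.
Step 3: x = 10 + (1) = 11, y = 19 + (9) = 28 — matches.
Step 4: x = 11 + (2) = 13, y = 28 + (1) = 29 — in agreement.
Step 5: x = 13 + (0) = 13, y = 29 + (-8) = 21 — in agreement.
Step 6: x = 13 + (-5) = 8, y = 21 + (-7) = 14 — in agreement.
Step 7: x = 8 + (0) = 8, y = 14 + (-1) = 13 — in agreement.
Step 8: x = 8 + (-3) = 5, y = 13 + (1) = 14 — consistent with the log.
Step 9: x = 5 + (9) = 14, y = 14 + (-1) = 13 — exactly as logged.
Step 10: x = 14 + (-2) = 12, y = 13 + (4) = 17 — exactly as logged.
Step 11: x = 12 + (-5) = 7, y = 17 + (-7) = 10 — no discrepancy.
The whole run recomputes cleanly — no discrepancies.

no error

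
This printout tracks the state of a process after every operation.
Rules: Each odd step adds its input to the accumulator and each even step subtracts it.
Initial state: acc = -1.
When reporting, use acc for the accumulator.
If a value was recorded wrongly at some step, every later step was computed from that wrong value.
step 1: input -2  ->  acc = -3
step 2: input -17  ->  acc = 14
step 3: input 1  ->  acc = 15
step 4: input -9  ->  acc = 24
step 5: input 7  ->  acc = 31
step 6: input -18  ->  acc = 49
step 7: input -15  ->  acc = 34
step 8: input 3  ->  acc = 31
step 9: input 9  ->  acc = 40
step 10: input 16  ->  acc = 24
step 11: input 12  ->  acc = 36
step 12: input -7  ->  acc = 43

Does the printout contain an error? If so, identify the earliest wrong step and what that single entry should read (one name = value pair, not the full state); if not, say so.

no error

Recomputing the run from the initial state:
step 1: acc = -3
step 2: acc = 14
step 3: acc = 15
step 4: acc = 24
step 5: acc = 31
step 6: acc = 49
step 7: acc = 34
step 8: acc = 31
step 9: acc = 40
step 10: acc = 24
step 11: acc = 36
step 12: acc = 43
This matches the printout at every step.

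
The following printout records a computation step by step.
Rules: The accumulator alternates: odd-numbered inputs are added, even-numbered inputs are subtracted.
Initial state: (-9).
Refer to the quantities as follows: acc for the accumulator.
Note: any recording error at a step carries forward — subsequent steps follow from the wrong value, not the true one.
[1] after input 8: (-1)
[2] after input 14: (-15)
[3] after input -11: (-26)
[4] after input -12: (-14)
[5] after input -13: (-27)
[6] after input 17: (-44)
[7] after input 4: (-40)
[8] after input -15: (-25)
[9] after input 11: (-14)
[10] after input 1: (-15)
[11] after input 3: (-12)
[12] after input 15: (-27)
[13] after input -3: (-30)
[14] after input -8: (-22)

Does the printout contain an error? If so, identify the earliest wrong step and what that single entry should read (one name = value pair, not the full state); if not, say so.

1. acc = -9 + 8 = -1 (no discrepancy)
2. acc = -1 - 14 = -15 (agrees with the printout)
3. acc = -15 + -11 = -26 (confirmed correct)
4. acc = -26 - -12 = -14 (matches)
5. acc = -14 + -13 = -27 (no discrepancy)
6. acc = -27 - 17 = -44 (same as recorded)
7. acc = -44 + 4 = -40 (agrees with the printout)
8. acc = -40 - -15 = -25 (confirmed correct)
9. acc = -25 + 11 = -14 (same as recorded)
10. acc = -14 - 1 = -15 (no discrepancy)
11. acc = -15 + 3 = -12 (verified)
12. acc = -12 - 15 = -27 (consistent with the printout)
13. acc = -27 + -3 = -30 (agrees with the printout)
14. acc = -30 - -8 = -22 (verified)
Each recorded entry agrees with the recomputation.

no error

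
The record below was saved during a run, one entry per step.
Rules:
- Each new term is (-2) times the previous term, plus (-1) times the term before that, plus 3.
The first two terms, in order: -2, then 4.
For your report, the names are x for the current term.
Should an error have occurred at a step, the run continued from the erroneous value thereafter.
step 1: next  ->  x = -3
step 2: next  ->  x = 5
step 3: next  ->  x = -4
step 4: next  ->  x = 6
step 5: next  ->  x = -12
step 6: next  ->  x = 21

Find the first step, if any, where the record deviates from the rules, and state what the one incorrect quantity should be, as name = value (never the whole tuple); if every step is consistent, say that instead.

step 5, x = -5

step 1: x = -2*(4) + (-1)*(-2) + (3) = -3 -> in agreement
step 2: x = -2*(-3) + (-1)*(4) + (3) = 5 -> exactly as logged
step 3: x = -2*(5) + (-1)*(-3) + (3) = -4 -> agrees with the record
step 4: x = -2*(-4) + (-1)*(5) + (3) = 6 -> in agreement
step 5: x = -2*(6) + (-1)*(-4) + (3) = -5 -> the record has a different value
First incorrect step: 5; the correct value is x = -5.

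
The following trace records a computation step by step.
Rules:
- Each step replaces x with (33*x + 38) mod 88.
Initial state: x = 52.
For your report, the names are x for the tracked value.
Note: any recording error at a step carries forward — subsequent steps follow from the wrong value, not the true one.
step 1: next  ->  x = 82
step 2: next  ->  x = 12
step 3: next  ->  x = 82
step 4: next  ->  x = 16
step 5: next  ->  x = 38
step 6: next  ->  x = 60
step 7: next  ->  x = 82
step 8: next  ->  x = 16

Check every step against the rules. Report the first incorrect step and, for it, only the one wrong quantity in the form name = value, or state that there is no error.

Step 1: x = (33*52 + 38) mod 88 = 82 — consistent with the trace.
Step 2: x = (33*82 + 38) mod 88 = 16 — not what was recorded.
The earliest wrong entry is at step 2: it should read x = 16.

step 2, x = 16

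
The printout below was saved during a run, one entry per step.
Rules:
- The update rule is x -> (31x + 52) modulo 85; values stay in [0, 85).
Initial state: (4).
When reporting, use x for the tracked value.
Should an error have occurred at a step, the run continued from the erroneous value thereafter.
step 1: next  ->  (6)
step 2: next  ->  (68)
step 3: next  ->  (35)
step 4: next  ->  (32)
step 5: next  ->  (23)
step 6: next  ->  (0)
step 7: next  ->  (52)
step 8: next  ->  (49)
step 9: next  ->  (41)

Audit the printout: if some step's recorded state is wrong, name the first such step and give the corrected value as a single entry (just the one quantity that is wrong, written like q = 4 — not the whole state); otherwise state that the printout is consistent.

Recomputing the run from the initial state:
step 1: x = 6
step 2: x = 68
step 3: x = 35
step 4: x = 32
step 5: x = 24
step 6: x = 31
step 7: x = 78
step 8: x = 5
step 9: x = 37
The first disagreement with the printout is at step 5, where the value should be x = 24.

step 5, x = 24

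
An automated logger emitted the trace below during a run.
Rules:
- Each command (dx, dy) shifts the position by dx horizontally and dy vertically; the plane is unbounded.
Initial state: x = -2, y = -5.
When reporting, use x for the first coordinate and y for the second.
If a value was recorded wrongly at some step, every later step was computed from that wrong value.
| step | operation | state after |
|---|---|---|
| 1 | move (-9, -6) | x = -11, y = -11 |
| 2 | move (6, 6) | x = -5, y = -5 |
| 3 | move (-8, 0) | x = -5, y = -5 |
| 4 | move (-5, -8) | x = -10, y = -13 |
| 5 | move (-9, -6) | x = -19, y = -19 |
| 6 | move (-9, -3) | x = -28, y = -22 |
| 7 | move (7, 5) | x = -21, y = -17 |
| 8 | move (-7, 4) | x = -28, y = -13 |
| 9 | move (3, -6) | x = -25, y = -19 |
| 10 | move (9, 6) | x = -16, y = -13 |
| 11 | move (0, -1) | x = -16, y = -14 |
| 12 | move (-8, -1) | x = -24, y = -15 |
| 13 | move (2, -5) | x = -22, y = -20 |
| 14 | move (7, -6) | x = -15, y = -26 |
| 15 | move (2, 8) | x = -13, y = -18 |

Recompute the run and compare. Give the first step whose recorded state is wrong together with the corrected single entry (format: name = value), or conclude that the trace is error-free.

Recomputing the run from the initial state:
step 1: x = -11, y = -11
step 2: x = -5, y = -5
step 3: x = -13, y = -5
step 4: x = -18, y = -13
step 5: x = -27, y = -19
step 6: x = -36, y = -22
step 7: x = -29, y = -17
step 8: x = -36, y = -13
step 9: x = -33, y = -19
step 10: x = -24, y = -13
step 11: x = -24, y = -14
step 12: x = -32, y = -15
step 13: x = -30, y = -20
step 14: x = -23, y = -26
step 15: x = -21, y = -18
The first disagreement with the trace is at step 3, where the value should be x = -13.

step 3, x = -13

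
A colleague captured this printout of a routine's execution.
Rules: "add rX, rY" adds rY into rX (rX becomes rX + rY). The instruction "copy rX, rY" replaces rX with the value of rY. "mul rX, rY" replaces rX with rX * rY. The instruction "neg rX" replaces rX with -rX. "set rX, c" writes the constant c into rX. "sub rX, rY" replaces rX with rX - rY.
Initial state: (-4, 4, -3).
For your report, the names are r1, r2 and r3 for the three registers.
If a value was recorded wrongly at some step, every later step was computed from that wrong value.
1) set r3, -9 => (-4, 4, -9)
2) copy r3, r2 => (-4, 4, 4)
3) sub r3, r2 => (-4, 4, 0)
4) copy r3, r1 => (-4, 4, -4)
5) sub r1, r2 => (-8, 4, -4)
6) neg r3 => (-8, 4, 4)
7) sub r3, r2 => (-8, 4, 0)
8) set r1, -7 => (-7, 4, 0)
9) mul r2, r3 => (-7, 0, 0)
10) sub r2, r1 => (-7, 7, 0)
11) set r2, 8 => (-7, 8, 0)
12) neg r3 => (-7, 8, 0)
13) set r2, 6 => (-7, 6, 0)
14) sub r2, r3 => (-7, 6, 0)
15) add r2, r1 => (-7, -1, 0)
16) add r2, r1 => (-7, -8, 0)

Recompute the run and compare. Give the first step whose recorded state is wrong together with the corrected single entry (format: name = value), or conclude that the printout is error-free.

step 1: r3 = -9 -> exactly as logged
step 2: r3 = 4 -> verified
step 3: r3 = 4 - 4 = 0 -> consistent with the printout
step 4: r3 = -4 -> exactly as logged
step 5: r1 = -4 - 4 = -8 -> verified
step 6: r3 = -(-4) = 4 -> consistent with the printout
step 7: r3 = 4 - 4 = 0 -> in agreement
step 8: r1 = -7 -> agrees with the printout
step 9: r2 = 4 * 0 = 0 -> verified
step 10: r2 = 0 - -7 = 7 -> verified
step 11: r2 = 8 -> exactly as logged
step 12: r3 = -(0) = 0 -> exactly as logged
step 13: r2 = 6 -> no discrepancy
step 14: r2 = 6 - 0 = 6 -> consistent with the printout
step 15: r2 = 6 + -7 = -1 -> in agreement
step 16: r2 = -1 + -7 = -8 -> in agreement
The whole run recomputes cleanly — no discrepancies.

no error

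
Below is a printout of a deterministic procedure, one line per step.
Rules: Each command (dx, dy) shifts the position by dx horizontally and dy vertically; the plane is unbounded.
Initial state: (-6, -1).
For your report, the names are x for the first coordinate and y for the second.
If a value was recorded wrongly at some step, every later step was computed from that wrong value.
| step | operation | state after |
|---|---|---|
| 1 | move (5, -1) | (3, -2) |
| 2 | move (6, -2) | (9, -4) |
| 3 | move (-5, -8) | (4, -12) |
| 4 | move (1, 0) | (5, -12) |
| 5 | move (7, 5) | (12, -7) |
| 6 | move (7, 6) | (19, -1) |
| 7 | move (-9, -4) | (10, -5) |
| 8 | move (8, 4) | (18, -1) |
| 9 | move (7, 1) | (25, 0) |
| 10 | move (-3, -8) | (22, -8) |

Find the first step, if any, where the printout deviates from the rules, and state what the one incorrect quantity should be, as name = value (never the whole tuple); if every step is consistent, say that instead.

step 1: x = -6 + (5) = -1, y = -1 + (-1) = -2 -> the printout has a different value
First incorrect step: 1; the correct value is x = -1.

step 1, x = -1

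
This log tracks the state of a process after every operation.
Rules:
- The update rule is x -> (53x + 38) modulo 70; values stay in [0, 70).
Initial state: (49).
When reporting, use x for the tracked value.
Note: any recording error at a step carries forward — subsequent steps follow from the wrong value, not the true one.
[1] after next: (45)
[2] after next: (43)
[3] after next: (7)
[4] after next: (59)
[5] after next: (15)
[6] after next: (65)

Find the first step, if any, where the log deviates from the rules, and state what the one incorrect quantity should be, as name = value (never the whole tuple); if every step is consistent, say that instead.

step 6, x = 63

Step 1: x = (53*49 + 38) mod 70 = 45 — verified.
Step 2: x = (53*45 + 38) mod 70 = 43 — checks out.
Step 3: x = (53*43 + 38) mod 70 = 7 — confirmed correct.
Step 4: x = (53*7 + 38) mod 70 = 59 — consistent with the log.
Step 5: x = (53*59 + 38) mod 70 = 15 — confirmed correct.
Step 6: x = (53*15 + 38) mod 70 = 63 — a discrepancy with the log.
The audit stops at step 6: the recorded entry is wrong and should be x = 63.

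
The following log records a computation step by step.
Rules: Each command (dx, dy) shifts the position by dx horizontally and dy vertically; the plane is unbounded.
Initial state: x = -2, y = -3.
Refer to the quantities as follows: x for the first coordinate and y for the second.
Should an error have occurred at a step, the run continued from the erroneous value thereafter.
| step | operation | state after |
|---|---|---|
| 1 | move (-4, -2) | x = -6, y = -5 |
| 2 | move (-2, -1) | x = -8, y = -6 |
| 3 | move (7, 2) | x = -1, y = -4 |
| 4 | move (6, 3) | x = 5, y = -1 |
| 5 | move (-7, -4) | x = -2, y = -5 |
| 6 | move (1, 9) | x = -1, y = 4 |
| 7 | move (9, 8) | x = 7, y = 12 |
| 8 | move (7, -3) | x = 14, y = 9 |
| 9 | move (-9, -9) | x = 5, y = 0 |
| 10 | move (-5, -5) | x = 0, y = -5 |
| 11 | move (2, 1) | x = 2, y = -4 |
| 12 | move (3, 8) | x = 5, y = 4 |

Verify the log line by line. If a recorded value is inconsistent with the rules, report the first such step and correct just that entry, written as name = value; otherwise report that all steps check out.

step 7, x = 8

Step 1: x = -2 + (-4) = -6, y = -3 + (-2) = -5 — same as recorded.
Step 2: x = -6 + (-2) = -8, y = -5 + (-1) = -6 — in agreement.
Step 3: x = -8 + (7) = -1, y = -6 + (2) = -4 — consistent with the log.
Step 4: x = -1 + (6) = 5, y = -4 + (3) = -1 — agrees with the log.
Step 5: x = 5 + (-7) = -2, y = -1 + (-4) = -5 — in agreement.
Step 6: x = -2 + (1) = -1, y = -5 + (9) = 4 — confirmed correct.
Step 7: x = -1 + (9) = 8, y = 4 + (8) = 12 — this is not what the log shows.
The audit stops at step 7: the recorded entry is wrong and should be x = 8.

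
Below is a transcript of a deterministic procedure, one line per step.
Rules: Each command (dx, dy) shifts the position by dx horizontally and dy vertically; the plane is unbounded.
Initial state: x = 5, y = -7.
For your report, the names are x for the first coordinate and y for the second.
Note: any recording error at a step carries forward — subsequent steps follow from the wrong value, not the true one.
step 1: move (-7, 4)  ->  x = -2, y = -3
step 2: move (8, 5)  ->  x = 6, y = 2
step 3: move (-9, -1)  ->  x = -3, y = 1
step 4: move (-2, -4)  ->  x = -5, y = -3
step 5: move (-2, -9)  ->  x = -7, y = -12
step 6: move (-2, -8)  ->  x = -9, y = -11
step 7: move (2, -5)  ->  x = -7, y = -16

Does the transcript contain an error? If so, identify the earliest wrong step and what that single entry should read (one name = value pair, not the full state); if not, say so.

Recomputing the run from the initial state:
step 1: x = -2, y = -3
step 2: x = 6, y = 2
step 3: x = -3, y = 1
step 4: x = -5, y = -3
step 5: x = -7, y = -12
step 6: x = -9, y = -20
step 7: x = -7, y = -25
The first disagreement with the transcript is at step 6, where the value should be y = -20.

step 6, y = -20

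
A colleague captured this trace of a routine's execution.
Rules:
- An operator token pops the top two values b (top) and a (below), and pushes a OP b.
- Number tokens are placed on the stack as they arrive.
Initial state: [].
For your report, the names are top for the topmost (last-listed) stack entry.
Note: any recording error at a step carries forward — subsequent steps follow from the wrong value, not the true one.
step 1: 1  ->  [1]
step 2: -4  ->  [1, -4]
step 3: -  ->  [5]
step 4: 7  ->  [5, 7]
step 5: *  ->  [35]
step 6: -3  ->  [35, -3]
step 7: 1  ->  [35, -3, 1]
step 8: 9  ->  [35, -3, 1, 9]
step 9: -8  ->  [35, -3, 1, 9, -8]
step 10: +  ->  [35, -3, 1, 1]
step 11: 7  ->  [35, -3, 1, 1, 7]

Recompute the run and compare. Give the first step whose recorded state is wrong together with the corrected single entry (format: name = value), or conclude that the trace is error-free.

no error

Step 1: push 1: top = 1 — consistent with the trace.
Step 2: push -4: top = -4 — in agreement.
Step 3: 1 - -4 = 5 — in agreement.
Step 4: push 7: top = 7 — confirmed correct.
Step 5: 5 * 7 = 35 — no discrepancy.
Step 6: push -3: top = -3 — confirmed correct.
Step 7: push 1: top = 1 — consistent with the trace.
Step 8: push 9: top = 9 — in agreement.
Step 9: push -8: top = -8 — exactly as logged.
Step 10: 9 + -8 = 1 — agrees with the trace.
Step 11: push 7: top = 7 — confirmed correct.
The recomputation confirms every line.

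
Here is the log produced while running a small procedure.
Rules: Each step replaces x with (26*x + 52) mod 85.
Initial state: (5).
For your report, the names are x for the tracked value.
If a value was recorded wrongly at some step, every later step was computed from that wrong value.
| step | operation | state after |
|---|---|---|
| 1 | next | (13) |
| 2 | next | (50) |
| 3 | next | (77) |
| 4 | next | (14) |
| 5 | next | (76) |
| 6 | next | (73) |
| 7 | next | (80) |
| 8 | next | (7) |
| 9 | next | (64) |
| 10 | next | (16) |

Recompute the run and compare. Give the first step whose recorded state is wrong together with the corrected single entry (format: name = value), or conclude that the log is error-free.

step 1: x = (26*5 + 52) mod 85 = 12 -> the entry is off here
First incorrect step: 1; the correct value is x = 12.

step 1, x = 12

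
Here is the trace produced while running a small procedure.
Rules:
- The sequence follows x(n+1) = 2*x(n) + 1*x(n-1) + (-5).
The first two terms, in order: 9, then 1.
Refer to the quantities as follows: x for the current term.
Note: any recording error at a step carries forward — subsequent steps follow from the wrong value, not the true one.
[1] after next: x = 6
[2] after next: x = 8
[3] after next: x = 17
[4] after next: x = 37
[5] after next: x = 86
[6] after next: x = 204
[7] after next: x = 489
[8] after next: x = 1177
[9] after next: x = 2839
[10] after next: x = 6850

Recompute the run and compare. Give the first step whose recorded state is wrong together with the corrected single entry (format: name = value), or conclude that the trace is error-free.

step 9, x = 2838

step 1: x = 2*(1) + (1)*(9) + (-5) = 6 -> checks out
step 2: x = 2*(6) + (1)*(1) + (-5) = 8 -> verified
step 3: x = 2*(8) + (1)*(6) + (-5) = 17 -> consistent with the trace
step 4: x = 2*(17) + (1)*(8) + (-5) = 37 -> verified
step 5: x = 2*(37) + (1)*(17) + (-5) = 86 -> confirmed correct
step 6: x = 2*(86) + (1)*(37) + (-5) = 204 -> matches
step 7: x = 2*(204) + (1)*(86) + (-5) = 489 -> exactly as logged
step 8: x = 2*(489) + (1)*(204) + (-5) = 1177 -> consistent with the trace
step 9: x = 2*(1177) + (1)*(489) + (-5) = 2838 -> the recorded entry deviates here
The earliest wrong entry is at step 9: it should read x = 2838.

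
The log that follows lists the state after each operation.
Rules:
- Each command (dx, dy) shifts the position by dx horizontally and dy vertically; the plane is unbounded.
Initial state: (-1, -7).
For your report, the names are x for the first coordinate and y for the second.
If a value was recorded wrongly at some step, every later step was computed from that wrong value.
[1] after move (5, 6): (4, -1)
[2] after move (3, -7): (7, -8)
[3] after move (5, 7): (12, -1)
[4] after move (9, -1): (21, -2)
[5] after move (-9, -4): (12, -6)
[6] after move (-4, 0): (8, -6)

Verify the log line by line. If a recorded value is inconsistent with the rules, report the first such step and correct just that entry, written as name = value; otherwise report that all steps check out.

no error

Recomputing the run from the initial state:
step 1: x = 4, y = -1
step 2: x = 7, y = -8
step 3: x = 12, y = -1
step 4: x = 21, y = -2
step 5: x = 12, y = -6
step 6: x = 8, y = -6
This matches the log at every step.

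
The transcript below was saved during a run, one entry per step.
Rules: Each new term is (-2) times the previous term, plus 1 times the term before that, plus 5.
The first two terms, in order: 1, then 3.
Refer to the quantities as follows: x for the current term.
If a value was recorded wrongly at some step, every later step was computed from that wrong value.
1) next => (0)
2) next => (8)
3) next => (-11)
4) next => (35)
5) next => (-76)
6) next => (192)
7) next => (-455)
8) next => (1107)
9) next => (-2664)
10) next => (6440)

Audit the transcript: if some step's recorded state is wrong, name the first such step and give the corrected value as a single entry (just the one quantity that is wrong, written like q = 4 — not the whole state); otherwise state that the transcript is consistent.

Recomputing the run from the initial state:
step 1: x = 0
step 2: x = 8
step 3: x = -11
step 4: x = 35
step 5: x = -76
step 6: x = 192
step 7: x = -455
step 8: x = 1107
step 9: x = -2664
step 10: x = 6440
This matches the transcript at every step.

no error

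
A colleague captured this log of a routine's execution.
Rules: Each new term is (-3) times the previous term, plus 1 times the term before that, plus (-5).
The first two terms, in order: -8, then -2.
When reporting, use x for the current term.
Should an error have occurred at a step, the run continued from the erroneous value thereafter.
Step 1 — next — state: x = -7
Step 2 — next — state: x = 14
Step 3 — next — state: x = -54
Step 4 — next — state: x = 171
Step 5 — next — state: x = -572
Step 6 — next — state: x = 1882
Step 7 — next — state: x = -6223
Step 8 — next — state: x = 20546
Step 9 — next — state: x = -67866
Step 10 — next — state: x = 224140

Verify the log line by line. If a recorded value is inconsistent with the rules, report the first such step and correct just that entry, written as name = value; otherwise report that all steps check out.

step 1: x = -3*(-2) + (1)*(-8) + (-5) = -7 -> matches
step 2: x = -3*(-7) + (1)*(-2) + (-5) = 14 -> agrees with the log
step 3: x = -3*(14) + (1)*(-7) + (-5) = -54 -> agrees with the log
step 4: x = -3*(-54) + (1)*(14) + (-5) = 171 -> same as recorded
step 5: x = -3*(171) + (1)*(-54) + (-5) = -572 -> confirmed correct
step 6: x = -3*(-572) + (1)*(171) + (-5) = 1882 -> confirmed correct
step 7: x = -3*(1882) + (1)*(-572) + (-5) = -6223 -> exactly as logged
step 8: x = -3*(-6223) + (1)*(1882) + (-5) = 20546 -> no discrepancy
step 9: x = -3*(20546) + (1)*(-6223) + (-5) = -67866 -> checks out
step 10: x = -3*(-67866) + (1)*(20546) + (-5) = 224139 -> first mismatch against the log
First incorrect step: 10; the correct value is x = 224139.

step 10, x = 224139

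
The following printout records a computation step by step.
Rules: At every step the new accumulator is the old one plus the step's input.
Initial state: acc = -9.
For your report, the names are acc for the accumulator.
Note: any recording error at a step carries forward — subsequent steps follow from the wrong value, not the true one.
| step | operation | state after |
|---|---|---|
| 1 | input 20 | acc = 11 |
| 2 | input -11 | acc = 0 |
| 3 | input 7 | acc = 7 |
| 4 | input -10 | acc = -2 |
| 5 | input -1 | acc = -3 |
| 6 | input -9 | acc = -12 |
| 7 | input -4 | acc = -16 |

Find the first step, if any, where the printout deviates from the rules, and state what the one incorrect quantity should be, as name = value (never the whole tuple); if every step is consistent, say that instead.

step 4, acc = -3

1. acc = -9 + 20 = 11 (checks out)
2. acc = 11 + -11 = 0 (same as recorded)
3. acc = 0 + 7 = 7 (same as recorded)
4. acc = 7 + -10 = -3 (the entry is off here)
That makes step 4 the first incorrect line — acc = -3 is what it should show.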